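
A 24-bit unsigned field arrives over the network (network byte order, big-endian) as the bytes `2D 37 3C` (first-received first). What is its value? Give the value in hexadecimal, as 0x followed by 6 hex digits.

0x2D373C

Big-endian stores the most-significant byte at the lowest address.
The bytes are already most-significant first: 0x2D373C.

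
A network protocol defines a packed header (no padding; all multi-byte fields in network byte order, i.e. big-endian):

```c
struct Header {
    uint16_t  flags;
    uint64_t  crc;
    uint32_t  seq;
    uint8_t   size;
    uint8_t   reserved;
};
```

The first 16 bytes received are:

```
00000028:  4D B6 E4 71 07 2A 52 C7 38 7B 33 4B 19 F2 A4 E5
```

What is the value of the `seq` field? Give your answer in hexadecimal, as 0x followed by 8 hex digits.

`seq` follows `flags` (2 B), `crc` (8 B), so it starts at offset 2 + 8 = 10 and occupies 4 bytes.
Bytes at offsets 10..13: 33 4B 19 F2.
Big-endian stores the most-significant byte at the lowest address.
The bytes are already most-significant first: 0x334B19F2.

0x334B19F2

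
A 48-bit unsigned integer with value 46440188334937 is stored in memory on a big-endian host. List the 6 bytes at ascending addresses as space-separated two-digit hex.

2A 3C B2 ED D3 59

46440188334937 in hexadecimal, padded to 48 bits, is 0x2A3CB2EDD359.
Split into bytes (most-significant first): 2A 3C B2 ED D3 59.
Big-endian: lowest address holds the most-significant byte.
So the memory order matches the most-significant-first order: 2A 3C B2 ED D3 59.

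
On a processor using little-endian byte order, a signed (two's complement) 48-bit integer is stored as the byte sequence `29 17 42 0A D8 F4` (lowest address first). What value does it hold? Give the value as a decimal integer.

-12266254493911

Little-endian stores the least-significant byte at the lowest address.
Reassemble most-significant byte first: F4 D8 0A 42 17 29 → 0xF4D80A421729.
Top bit is set, so as a signed 48-bit value this is 0xF4D80A421729 − 2^48 = -12266254493911.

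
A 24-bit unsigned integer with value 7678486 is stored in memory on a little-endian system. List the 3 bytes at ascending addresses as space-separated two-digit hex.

16 2A 75

7678486 in hexadecimal, padded to 24 bits, is 0x752A16.
Split into bytes (most-significant first): 75 2A 16.
In little-endian order the low byte comes first in memory.
So at ascending addresses the bytes are 16 2A 75.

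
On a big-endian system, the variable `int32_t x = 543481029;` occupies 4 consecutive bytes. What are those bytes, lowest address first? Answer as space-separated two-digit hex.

543481029 in hexadecimal, padded to 32 bits, is 0x2064DCC5.
Split into bytes (most-significant first): 20 64 DC C5.
In big-endian order the high byte comes first in memory.
So the memory order matches the most-significant-first order: 20 64 DC C5.

20 64 DC C5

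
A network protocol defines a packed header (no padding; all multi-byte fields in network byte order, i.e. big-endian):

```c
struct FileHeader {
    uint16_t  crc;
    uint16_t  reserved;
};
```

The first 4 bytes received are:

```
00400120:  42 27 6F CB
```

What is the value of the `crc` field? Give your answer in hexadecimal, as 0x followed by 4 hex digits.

`crc` is the first field, at byte offset 0, occupying 2 bytes.
Bytes at offsets 0..1: 42 27.
In big-endian order the high byte comes first in memory.
The bytes are already most-significant first: 0x4227.

0x4227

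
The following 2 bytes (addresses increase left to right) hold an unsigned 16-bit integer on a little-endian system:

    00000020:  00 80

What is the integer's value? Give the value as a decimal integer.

In little-endian order the low byte comes first in memory.
Reassemble most-significant byte first: 80 00 → 0x8000.
0x8000 = 32768.

32768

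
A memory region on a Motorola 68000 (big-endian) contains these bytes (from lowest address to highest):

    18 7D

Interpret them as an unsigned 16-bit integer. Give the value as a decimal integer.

6269

In big-endian order the high byte comes first in memory.
The bytes are already most-significant first: 0x187D.
0x187D = 6269.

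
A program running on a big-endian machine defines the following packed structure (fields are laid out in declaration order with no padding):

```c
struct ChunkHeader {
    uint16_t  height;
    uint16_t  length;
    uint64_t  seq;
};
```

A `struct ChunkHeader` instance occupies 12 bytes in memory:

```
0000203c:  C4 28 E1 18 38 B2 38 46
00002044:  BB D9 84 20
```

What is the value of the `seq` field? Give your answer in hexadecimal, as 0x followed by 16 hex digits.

0x38B23846BBD98420

`seq` follows `height` (2 B), `length` (2 B), so it starts at offset 2 + 2 = 4 and occupies 8 bytes.
Bytes at offsets 4..11: 38 B2 38 46 BB D9 84 20.
Big-endian: lowest address holds the most-significant byte.
The bytes are already most-significant first: 0x38B23846BBD98420.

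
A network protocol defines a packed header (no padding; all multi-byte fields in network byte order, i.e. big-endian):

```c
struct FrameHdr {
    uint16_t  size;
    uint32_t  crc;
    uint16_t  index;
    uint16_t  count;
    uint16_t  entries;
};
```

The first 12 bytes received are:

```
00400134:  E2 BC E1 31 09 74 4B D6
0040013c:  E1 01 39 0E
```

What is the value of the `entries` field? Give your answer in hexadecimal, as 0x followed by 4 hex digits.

`entries` follows `size` (2 B), `crc` (4 B), `index` (2 B), `count` (2 B), so it starts at offset 2 + 4 + 2 + 2 = 10 and occupies 2 bytes.
Bytes at offsets 10..11: 39 0E.
Big-endian stores the most-significant byte at the lowest address.
The bytes are already most-significant first: 0x390E.

0x390E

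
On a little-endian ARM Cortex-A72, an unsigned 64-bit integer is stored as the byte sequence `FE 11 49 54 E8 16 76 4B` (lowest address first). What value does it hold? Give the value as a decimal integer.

5437558787198751230

In little-endian order the low byte comes first in memory.
Reassemble most-significant byte first: 4B 76 16 E8 54 49 11 FE → 0x4B7616E8544911FE.
0x4B7616E8544911FE = 5437558787198751230.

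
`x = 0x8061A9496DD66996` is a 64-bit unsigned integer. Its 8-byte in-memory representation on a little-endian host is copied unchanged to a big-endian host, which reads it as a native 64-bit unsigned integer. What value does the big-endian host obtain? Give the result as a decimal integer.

10838429743119425920

Stored little-endian, the bytes at ascending addresses are 96 69 D6 6D 49 A9 61 80.
Read back as big-endian, the last byte is least significant, giving 0x9669D66D49A96180.
0x9669D66D49A96180 = 10838429743119425920.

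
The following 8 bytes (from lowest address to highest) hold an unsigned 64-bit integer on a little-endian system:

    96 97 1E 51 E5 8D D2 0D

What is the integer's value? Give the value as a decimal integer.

In little-endian order the low byte comes first in memory.
Reassemble most-significant byte first: 0D D2 8D E5 51 1E 97 96 → 0x0DD28DE5511E9796.
0x0DD28DE5511E9796 = 996014483650287510.

996014483650287510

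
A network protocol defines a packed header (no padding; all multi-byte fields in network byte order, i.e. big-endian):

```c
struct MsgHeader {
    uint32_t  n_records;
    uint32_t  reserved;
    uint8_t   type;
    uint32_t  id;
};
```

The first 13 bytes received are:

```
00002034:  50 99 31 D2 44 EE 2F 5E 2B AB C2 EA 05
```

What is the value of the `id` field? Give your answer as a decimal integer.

2881677829

`id` follows `n_records` (4 B), `reserved` (4 B), `type` (1 B), so it starts at offset 4 + 4 + 1 = 9 and occupies 4 bytes.
Bytes at offsets 9..12: AB C2 EA 05.
In big-endian order the high byte comes first in memory.
The bytes are already most-significant first: 0xABC2EA05.
0xABC2EA05 = 2881677829.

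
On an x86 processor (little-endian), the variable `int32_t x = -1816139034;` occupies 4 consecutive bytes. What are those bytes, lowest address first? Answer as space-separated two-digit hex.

Two's complement of -1816139034 in 32 bits: 1816139034 = 0x6C40151A; invert → 0x93BFEAE5; add 1 → 0x93BFEAE6.
Split into bytes (most-significant first): 93 BF EA E6.
Little-endian stores the least-significant byte at the lowest address.
So at ascending addresses the bytes are E6 EA BF 93.

E6 EA BF 93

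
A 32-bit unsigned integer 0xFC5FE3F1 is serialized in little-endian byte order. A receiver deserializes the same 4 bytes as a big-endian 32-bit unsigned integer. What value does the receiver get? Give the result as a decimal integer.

4058210300

Stored little-endian, the bytes at ascending addresses are F1 E3 5F FC.
Read back as big-endian, the last byte is least significant, giving 0xF1E35FFC.
0xF1E35FFC = 4058210300.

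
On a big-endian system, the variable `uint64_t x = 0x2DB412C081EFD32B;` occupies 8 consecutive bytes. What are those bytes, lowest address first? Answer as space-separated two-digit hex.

Split into bytes (most-significant first): 2D B4 12 C0 81 EF D3 2B.
Big-endian: lowest address holds the most-significant byte.
So the memory order matches the most-significant-first order: 2D B4 12 C0 81 EF D3 2B.

2D B4 12 C0 81 EF D3 2B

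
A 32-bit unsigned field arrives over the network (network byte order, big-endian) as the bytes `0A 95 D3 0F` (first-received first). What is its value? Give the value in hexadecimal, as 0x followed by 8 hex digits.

0x0A95D30F

Big-endian: lowest address holds the most-significant byte.
The bytes are already most-significant first: 0x0A95D30F.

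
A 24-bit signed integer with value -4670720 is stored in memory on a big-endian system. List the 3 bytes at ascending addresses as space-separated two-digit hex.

Two's complement of -4670720 in 24 bits: 4670720 = 0x474500; invert → 0xB8BAFF; add 1 → 0xB8BB00.
Split into bytes (most-significant first): B8 BB 00.
Big-endian: lowest address holds the most-significant byte.
So the memory order matches the most-significant-first order: B8 BB 00.

B8 BB 00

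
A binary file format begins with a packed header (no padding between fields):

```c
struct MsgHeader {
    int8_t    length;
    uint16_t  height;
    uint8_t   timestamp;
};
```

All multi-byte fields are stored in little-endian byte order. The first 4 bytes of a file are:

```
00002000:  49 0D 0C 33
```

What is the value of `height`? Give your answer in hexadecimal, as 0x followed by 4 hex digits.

0x0C0D

`height` follows `length` (1 byte), so it starts at byte offset 1 and occupies 2 bytes.
Bytes at offsets 1..2: 0D 0C.
In little-endian order the low byte comes first in memory.
Reassemble most-significant byte first: 0C 0D → 0x0C0D.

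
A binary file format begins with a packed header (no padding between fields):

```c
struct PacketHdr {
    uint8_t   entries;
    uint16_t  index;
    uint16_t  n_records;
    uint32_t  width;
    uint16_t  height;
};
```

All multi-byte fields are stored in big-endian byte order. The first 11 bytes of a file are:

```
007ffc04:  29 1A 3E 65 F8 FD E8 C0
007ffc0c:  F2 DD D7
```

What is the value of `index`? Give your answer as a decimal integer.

6718

`index` follows `entries` (1 byte), so it starts at byte offset 1 and occupies 2 bytes.
Bytes at offsets 1..2: 1A 3E.
In big-endian order the high byte comes first in memory.
The bytes are already most-significant first: 0x1A3E.
0x1A3E = 6718.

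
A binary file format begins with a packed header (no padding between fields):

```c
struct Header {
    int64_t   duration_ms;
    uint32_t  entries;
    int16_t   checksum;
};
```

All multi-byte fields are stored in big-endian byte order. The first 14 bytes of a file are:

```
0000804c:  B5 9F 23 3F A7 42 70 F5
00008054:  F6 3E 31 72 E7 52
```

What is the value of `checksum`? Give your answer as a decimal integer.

-6318

`checksum` follows `duration_ms` (8 B), `entries` (4 B), so it starts at offset 8 + 4 = 12 and occupies 2 bytes.
Bytes at offsets 12..13: E7 52.
Big-endian: lowest address holds the most-significant byte.
The bytes are already most-significant first: 0xE752.
Top bit is set, so as a signed 16-bit value this is 0xE752 − 2^16 = -6318.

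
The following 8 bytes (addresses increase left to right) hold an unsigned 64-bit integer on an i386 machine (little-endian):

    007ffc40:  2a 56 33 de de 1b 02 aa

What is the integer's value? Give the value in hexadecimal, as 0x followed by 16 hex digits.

In little-endian order the low byte comes first in memory.
Reassemble most-significant byte first: AA 02 1B DE DE 33 56 2A → 0xAA021BDEDE33562A.

0xAA021BDEDE33562A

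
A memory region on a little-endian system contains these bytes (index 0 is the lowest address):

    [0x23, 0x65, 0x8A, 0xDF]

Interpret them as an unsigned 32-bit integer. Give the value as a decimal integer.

Little-endian: lowest address holds the least-significant byte.
Reassemble most-significant byte first: DF 8A 65 23 → 0xDF8A6523.
0xDF8A6523 = 3750389027.

3750389027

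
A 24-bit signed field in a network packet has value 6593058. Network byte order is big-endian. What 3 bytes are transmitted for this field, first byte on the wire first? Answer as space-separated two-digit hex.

64 9A 22

6593058 in hexadecimal, padded to 24 bits, is 0x649A22.
Split into bytes (most-significant first): 64 9A 22.
Big-endian: lowest address holds the most-significant byte.
So the memory order matches the most-significant-first order: 64 9A 22.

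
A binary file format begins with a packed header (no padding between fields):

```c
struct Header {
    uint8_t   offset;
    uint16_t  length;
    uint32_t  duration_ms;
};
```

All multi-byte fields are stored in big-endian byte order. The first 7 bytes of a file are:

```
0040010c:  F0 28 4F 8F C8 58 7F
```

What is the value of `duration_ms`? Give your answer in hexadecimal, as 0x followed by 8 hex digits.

`duration_ms` follows `offset` (1 B), `length` (2 B), so it starts at offset 1 + 2 = 3 and occupies 4 bytes.
Bytes at offsets 3..6: 8F C8 58 7F.
Big-endian stores the most-significant byte at the lowest address.
The bytes are already most-significant first: 0x8FC8587F.

0x8FC8587F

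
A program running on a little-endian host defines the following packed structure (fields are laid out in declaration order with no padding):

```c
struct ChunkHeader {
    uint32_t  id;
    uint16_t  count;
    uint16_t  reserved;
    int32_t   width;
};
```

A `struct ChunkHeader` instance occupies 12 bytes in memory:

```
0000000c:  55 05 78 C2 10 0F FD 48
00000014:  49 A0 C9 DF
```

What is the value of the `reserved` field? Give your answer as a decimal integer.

`reserved` follows `id` (4 B), `count` (2 B), so it starts at offset 4 + 2 = 6 and occupies 2 bytes.
Bytes at offsets 6..7: FD 48.
Little-endian stores the least-significant byte at the lowest address.
Reassemble most-significant byte first: 48 FD → 0x48FD.
0x48FD = 18685.

18685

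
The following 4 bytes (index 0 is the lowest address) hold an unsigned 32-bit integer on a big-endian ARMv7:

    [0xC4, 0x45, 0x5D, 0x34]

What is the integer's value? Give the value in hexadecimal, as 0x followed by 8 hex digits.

Big-endian stores the most-significant byte at the lowest address.
The bytes are already most-significant first: 0xC4455D34.

0xC4455D34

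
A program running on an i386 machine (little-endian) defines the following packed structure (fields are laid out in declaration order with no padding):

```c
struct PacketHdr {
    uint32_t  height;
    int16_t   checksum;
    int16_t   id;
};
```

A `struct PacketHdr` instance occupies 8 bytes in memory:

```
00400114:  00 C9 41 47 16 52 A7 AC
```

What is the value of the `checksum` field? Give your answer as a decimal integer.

21014

`checksum` follows `height` (4 bytes), so it starts at byte offset 4 and occupies 2 bytes.
Bytes at offsets 4..5: 16 52.
Little-endian: lowest address holds the least-significant byte.
Reassemble most-significant byte first: 52 16 → 0x5216.
0x5216 = 21014.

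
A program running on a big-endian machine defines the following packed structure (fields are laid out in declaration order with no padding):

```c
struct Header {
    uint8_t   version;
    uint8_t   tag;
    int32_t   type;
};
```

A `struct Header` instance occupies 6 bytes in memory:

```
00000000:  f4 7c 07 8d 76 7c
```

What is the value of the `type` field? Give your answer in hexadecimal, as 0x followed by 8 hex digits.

0x078D767C

`type` follows `version` (1 B), `tag` (1 B), so it starts at offset 1 + 1 = 2 and occupies 4 bytes.
Bytes at offsets 2..5: 07 8D 76 7C.
Big-endian stores the most-significant byte at the lowest address.
The bytes are already most-significant first: 0x078D767C.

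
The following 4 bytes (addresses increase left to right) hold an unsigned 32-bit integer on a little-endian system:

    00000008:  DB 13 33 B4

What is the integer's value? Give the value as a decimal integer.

Little-endian stores the least-significant byte at the lowest address.
Reassemble most-significant byte first: B4 33 13 DB → 0xB43313DB.
0xB43313DB = 3023246299.

3023246299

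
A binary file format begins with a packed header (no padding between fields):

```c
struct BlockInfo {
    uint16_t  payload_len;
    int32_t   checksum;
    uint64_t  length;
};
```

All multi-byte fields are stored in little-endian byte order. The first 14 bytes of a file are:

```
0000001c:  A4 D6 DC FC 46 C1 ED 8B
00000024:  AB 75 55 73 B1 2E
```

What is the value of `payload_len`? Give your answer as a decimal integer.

`payload_len` is the first field, at byte offset 0, occupying 2 bytes.
Bytes at offsets 0..1: A4 D6.
Little-endian stores the least-significant byte at the lowest address.
Reassemble most-significant byte first: D6 A4 → 0xD6A4.
0xD6A4 = 54948.

54948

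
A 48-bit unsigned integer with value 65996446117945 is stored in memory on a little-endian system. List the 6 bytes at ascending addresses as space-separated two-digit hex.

65996446117945 in hexadecimal, padded to 48 bits, is 0x3C05FEBA3039.
Split into bytes (most-significant first): 3C 05 FE BA 30 39.
Little-endian: lowest address holds the least-significant byte.
So at ascending addresses the bytes are 39 30 BA FE 05 3C.

39 30 BA FE 05 3C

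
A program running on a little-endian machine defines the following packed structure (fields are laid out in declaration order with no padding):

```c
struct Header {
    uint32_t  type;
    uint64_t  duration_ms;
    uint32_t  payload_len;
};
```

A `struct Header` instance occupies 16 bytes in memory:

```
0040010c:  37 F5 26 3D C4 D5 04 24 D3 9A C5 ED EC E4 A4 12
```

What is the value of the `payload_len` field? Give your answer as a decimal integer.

`payload_len` follows `type` (4 B), `duration_ms` (8 B), so it starts at offset 4 + 8 = 12 and occupies 4 bytes.
Bytes at offsets 12..15: EC E4 A4 12.
Little-endian: lowest address holds the least-significant byte.
Reassemble most-significant byte first: 12 A4 E4 EC → 0x12A4E4EC.
0x12A4E4EC = 312796396.

312796396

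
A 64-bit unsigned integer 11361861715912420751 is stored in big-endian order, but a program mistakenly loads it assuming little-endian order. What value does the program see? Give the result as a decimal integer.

10370964672599928221

11361861715912420751 in 64-bit hexadecimal is 0x9DAD71086C11ED8F.
Stored big-endian, the bytes at ascending addresses are 9D AD 71 08 6C 11 ED 8F.
Read back as little-endian, the first byte is least significant, giving 0x8FED116C0871AD9D.
0x8FED116C0871AD9D = 10370964672599928221.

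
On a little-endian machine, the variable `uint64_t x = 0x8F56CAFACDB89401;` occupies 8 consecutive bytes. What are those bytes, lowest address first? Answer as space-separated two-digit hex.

01 94 B8 CD FA CA 56 8F

Split into bytes (most-significant first): 8F 56 CA FA CD B8 94 01.
Little-endian stores the least-significant byte at the lowest address.
So at ascending addresses the bytes are 01 94 B8 CD FA CA 56 8F.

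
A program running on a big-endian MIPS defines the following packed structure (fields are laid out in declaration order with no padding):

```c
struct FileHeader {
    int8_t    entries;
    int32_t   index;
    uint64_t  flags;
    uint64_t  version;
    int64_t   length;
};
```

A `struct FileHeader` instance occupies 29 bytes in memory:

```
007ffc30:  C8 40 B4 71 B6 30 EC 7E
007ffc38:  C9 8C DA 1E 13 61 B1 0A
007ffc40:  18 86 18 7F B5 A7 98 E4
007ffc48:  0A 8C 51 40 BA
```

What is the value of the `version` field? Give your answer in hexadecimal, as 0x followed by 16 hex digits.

0x61B10A1886187FB5

`version` follows `entries` (1 B), `index` (4 B), `flags` (8 B), so it starts at offset 1 + 4 + 8 = 13 and occupies 8 bytes.
Bytes at offsets 13..20: 61 B1 0A 18 86 18 7F B5.
In big-endian order the high byte comes first in memory.
The bytes are already most-significant first: 0x61B10A1886187FB5.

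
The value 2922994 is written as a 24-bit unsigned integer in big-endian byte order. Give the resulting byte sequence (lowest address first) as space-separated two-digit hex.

2C 99 F2

2922994 in hexadecimal, padded to 24 bits, is 0x2C99F2.
Split into bytes (most-significant first): 2C 99 F2.
In big-endian order the high byte comes first in memory.
So the memory order matches the most-significant-first order: 2C 99 F2.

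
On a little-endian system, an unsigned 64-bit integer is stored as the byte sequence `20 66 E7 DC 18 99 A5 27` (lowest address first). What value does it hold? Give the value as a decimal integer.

Little-endian stores the least-significant byte at the lowest address.
Reassemble most-significant byte first: 27 A5 99 18 DC E7 66 20 → 0x27A59918DCE76620.
0x27A59918DCE76620 = 2856857870700865056.

2856857870700865056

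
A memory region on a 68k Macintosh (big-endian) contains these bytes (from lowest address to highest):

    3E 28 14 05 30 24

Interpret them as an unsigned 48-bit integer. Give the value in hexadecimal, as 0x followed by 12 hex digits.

Big-endian: lowest address holds the most-significant byte.
The bytes are already most-significant first: 0x3E2814053024.

0x3E2814053024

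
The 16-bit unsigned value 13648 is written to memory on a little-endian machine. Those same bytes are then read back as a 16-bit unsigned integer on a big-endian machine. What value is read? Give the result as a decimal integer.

13648 in 16-bit hexadecimal is 0x3550.
Stored little-endian, the bytes at ascending addresses are 50 35.
Read back as big-endian, the last byte is least significant, giving 0x5035.
0x5035 = 20533.

20533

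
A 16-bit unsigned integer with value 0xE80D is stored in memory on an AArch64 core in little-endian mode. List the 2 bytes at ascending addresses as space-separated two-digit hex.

Split into bytes (most-significant first): E8 0D.
Little-endian stores the least-significant byte at the lowest address.
So at ascending addresses the bytes are 0D E8.

0D E8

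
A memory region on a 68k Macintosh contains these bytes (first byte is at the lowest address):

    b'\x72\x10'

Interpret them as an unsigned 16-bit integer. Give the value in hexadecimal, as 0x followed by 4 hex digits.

Big-endian: lowest address holds the most-significant byte.
The bytes are already most-significant first: 0x7210.

0x7210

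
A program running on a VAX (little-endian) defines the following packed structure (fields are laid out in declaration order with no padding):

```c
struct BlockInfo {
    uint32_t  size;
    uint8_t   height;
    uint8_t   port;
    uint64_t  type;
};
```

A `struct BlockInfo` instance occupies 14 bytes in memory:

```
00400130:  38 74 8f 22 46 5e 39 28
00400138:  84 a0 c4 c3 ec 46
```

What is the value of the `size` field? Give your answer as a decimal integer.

`size` is the first field, at byte offset 0, occupying 4 bytes.
Bytes at offsets 0..3: 38 74 8F 22.
In little-endian order the low byte comes first in memory.
Reassemble most-significant byte first: 22 8F 74 38 → 0x228F7438.
0x228F7438 = 579826744.

579826744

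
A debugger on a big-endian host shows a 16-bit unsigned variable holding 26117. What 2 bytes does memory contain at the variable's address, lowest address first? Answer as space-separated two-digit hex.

26117 in hexadecimal, padded to 16 bits, is 0x6605.
Split into bytes (most-significant first): 66 05.
Big-endian stores the most-significant byte at the lowest address.
So the memory order matches the most-significant-first order: 66 05.

66 05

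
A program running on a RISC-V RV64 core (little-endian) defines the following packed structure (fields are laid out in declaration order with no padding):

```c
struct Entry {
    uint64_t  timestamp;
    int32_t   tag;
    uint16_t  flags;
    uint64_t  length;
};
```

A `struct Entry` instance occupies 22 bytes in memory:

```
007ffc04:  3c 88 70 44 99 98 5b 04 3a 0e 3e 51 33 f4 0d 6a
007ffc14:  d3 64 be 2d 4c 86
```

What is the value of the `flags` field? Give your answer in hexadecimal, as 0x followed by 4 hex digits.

`flags` follows `timestamp` (8 B), `tag` (4 B), so it starts at offset 8 + 4 = 12 and occupies 2 bytes.
Bytes at offsets 12..13: 33 F4.
Little-endian: lowest address holds the least-significant byte.
Reassemble most-significant byte first: F4 33 → 0xF433.

0xF433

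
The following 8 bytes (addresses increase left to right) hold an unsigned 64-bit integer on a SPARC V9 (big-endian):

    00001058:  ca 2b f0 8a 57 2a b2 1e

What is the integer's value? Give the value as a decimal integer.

Big-endian stores the most-significant byte at the lowest address.
The bytes are already most-significant first: 0xCA2BF08A572AB21E.
0xCA2BF08A572AB21E = 14568001896618570270.

14568001896618570270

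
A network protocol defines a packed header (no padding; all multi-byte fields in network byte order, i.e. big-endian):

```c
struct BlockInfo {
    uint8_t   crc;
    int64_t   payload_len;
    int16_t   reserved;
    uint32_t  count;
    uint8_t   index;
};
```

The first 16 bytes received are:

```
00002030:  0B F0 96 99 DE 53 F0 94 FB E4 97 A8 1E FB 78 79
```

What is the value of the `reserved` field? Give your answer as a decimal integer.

-7017

`reserved` follows `crc` (1 B), `payload_len` (8 B), so it starts at offset 1 + 8 = 9 and occupies 2 bytes.
Bytes at offsets 9..10: E4 97.
Big-endian stores the most-significant byte at the lowest address.
The bytes are already most-significant first: 0xE497.
Top bit is set, so as a signed 16-bit value this is 0xE497 − 2^16 = -7017.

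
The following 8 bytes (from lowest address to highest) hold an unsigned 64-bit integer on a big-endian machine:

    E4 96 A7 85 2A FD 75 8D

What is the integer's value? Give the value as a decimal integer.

16471536877547910541

Big-endian: lowest address holds the most-significant byte.
The bytes are already most-significant first: 0xE496A7852AFD758D.
0xE496A7852AFD758D = 16471536877547910541.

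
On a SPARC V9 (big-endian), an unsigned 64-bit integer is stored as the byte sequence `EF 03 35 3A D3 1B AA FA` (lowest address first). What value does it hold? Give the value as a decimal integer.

17222667926761089786

Big-endian: lowest address holds the most-significant byte.
The bytes are already most-significant first: 0xEF03353AD31BAAFA.
0xEF03353AD31BAAFA = 17222667926761089786.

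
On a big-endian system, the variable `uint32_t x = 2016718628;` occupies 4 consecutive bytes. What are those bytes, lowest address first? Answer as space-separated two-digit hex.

78 34 AF 24

2016718628 in hexadecimal, padded to 32 bits, is 0x7834AF24.
Split into bytes (most-significant first): 78 34 AF 24.
Big-endian stores the most-significant byte at the lowest address.
So the memory order matches the most-significant-first order: 78 34 AF 24.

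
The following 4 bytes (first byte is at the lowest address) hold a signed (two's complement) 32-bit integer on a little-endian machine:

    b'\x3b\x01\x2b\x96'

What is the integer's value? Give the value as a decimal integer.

-1775566533

Little-endian: lowest address holds the least-significant byte.
Reassemble most-significant byte first: 96 2B 01 3B → 0x962B013B.
Top bit is set, so as a signed 32-bit value this is 0x962B013B − 2^32 = -1775566533.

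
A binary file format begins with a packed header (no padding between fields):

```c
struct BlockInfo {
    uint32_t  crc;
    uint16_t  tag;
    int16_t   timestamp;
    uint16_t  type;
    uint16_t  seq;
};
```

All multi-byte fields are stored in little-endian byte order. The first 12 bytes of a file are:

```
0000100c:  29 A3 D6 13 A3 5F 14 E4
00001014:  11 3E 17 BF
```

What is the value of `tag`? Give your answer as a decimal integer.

24483

`tag` follows `crc` (4 bytes), so it starts at byte offset 4 and occupies 2 bytes.
Bytes at offsets 4..5: A3 5F.
Little-endian stores the least-significant byte at the lowest address.
Reassemble most-significant byte first: 5F A3 → 0x5FA3.
0x5FA3 = 24483.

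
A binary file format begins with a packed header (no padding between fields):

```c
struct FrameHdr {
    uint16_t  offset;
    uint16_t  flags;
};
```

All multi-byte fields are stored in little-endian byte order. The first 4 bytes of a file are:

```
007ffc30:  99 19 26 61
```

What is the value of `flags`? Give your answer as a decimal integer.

24870

`flags` follows `offset` (2 bytes), so it starts at byte offset 2 and occupies 2 bytes.
Bytes at offsets 2..3: 26 61.
In little-endian order the low byte comes first in memory.
Reassemble most-significant byte first: 61 26 → 0x6126.
0x6126 = 24870.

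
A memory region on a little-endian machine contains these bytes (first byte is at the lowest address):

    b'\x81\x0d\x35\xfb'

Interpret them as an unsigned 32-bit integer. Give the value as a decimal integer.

4214558081

Little-endian stores the least-significant byte at the lowest address.
Reassemble most-significant byte first: FB 35 0D 81 → 0xFB350D81.
0xFB350D81 = 4214558081.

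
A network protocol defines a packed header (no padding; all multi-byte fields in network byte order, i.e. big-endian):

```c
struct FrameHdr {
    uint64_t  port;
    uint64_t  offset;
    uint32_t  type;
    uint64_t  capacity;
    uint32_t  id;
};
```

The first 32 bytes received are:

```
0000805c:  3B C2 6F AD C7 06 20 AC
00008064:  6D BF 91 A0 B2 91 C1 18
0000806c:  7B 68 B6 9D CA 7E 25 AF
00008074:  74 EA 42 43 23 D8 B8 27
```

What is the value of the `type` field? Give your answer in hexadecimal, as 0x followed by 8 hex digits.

`type` follows `port` (8 B), `offset` (8 B), so it starts at offset 8 + 8 = 16 and occupies 4 bytes.
Bytes at offsets 16..19: 7B 68 B6 9D.
Big-endian stores the most-significant byte at the lowest address.
The bytes are already most-significant first: 0x7B68B69D.

0x7B68B69D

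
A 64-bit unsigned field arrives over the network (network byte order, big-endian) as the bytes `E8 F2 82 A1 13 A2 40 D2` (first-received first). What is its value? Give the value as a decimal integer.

16785622389494005970

Big-endian stores the most-significant byte at the lowest address.
The bytes are already most-significant first: 0xE8F282A113A240D2.
0xE8F282A113A240D2 = 16785622389494005970.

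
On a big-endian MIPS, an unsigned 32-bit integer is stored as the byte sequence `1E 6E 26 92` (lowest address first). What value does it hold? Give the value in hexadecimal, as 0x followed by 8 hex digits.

Big-endian stores the most-significant byte at the lowest address.
The bytes are already most-significant first: 0x1E6E2692.

0x1E6E2692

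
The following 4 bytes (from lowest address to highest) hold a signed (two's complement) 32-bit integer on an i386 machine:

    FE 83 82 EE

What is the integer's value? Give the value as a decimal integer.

-293436418

Little-endian stores the least-significant byte at the lowest address.
Reassemble most-significant byte first: EE 82 83 FE → 0xEE8283FE.
Top bit is set, so as a signed 32-bit value this is 0xEE8283FE − 2^32 = -293436418.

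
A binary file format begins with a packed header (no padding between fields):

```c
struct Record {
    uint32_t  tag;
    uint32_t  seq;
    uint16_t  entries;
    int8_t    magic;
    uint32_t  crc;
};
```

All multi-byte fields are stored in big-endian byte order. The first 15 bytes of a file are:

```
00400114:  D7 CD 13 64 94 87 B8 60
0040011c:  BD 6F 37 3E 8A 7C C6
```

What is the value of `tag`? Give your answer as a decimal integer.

`tag` is the first field, at byte offset 0, occupying 4 bytes.
Bytes at offsets 0..3: D7 CD 13 64.
Big-endian: lowest address holds the most-significant byte.
The bytes are already most-significant first: 0xD7CD1364.
0xD7CD1364 = 3620541284.

3620541284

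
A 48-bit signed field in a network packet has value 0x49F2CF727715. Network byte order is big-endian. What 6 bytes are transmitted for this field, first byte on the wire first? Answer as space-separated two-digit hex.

49 F2 CF 72 77 15

Split into bytes (most-significant first): 49 F2 CF 72 77 15.
In big-endian order the high byte comes first in memory.
So the memory order matches the most-significant-first order: 49 F2 CF 72 77 15.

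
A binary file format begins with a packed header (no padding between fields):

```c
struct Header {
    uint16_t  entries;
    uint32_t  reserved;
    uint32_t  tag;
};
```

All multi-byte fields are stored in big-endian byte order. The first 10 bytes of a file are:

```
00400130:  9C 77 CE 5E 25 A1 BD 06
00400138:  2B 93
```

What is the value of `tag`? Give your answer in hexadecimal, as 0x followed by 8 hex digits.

`tag` follows `entries` (2 B), `reserved` (4 B), so it starts at offset 2 + 4 = 6 and occupies 4 bytes.
Bytes at offsets 6..9: BD 06 2B 93.
In big-endian order the high byte comes first in memory.
The bytes are already most-significant first: 0xBD062B93.

0xBD062B93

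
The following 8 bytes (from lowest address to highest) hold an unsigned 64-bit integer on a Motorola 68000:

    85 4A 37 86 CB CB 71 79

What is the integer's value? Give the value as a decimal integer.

9604550207405257081

Big-endian: lowest address holds the most-significant byte.
The bytes are already most-significant first: 0x854A3786CBCB7179.
0x854A3786CBCB7179 = 9604550207405257081.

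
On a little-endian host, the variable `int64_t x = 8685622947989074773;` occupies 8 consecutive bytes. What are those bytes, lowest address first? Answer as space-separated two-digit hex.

8685622947989074773 in hexadecimal, padded to 64 bits, is 0x7889880D83DEB355.
Split into bytes (most-significant first): 78 89 88 0D 83 DE B3 55.
Little-endian: lowest address holds the least-significant byte.
So at ascending addresses the bytes are 55 B3 DE 83 0D 88 89 78.

55 B3 DE 83 0D 88 89 78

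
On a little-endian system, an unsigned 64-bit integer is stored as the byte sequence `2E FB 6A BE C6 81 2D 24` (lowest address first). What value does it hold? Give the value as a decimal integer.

2606882449915575086

Little-endian stores the least-significant byte at the lowest address.
Reassemble most-significant byte first: 24 2D 81 C6 BE 6A FB 2E → 0x242D81C6BE6AFB2E.
0x242D81C6BE6AFB2E = 2606882449915575086.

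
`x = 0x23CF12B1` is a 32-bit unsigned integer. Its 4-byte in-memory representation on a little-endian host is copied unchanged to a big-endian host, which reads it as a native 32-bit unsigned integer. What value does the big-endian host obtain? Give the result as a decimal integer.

2970799907

Stored little-endian, the bytes at ascending addresses are B1 12 CF 23.
Read back as big-endian, the last byte is least significant, giving 0xB112CF23.
0xB112CF23 = 2970799907.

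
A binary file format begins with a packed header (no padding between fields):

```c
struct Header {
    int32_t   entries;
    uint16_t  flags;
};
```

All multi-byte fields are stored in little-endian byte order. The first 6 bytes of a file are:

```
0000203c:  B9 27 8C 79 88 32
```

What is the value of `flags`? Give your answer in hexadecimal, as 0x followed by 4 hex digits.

`flags` follows `entries` (4 bytes), so it starts at byte offset 4 and occupies 2 bytes.
Bytes at offsets 4..5: 88 32.
In little-endian order the low byte comes first in memory.
Reassemble most-significant byte first: 32 88 → 0x3288.

0x3288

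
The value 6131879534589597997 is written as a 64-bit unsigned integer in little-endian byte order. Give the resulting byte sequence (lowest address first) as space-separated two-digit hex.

2D 59 B3 D8 F2 CF 18 55

6131879534589597997 in hexadecimal, padded to 64 bits, is 0x5518CFF2D8B3592D.
Split into bytes (most-significant first): 55 18 CF F2 D8 B3 59 2D.
In little-endian order the low byte comes first in memory.
So at ascending addresses the bytes are 2D 59 B3 D8 F2 CF 18 55.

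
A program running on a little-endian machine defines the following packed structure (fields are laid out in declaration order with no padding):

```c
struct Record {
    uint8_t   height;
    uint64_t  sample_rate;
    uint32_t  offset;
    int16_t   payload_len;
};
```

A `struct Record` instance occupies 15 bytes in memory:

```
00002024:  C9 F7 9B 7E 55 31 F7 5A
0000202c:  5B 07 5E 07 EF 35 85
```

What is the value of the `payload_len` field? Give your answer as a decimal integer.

`payload_len` follows `height` (1 B), `sample_rate` (8 B), `offset` (4 B), so it starts at offset 1 + 8 + 4 = 13 and occupies 2 bytes.
Bytes at offsets 13..14: 35 85.
Little-endian: lowest address holds the least-significant byte.
Reassemble most-significant byte first: 85 35 → 0x8535.
Top bit is set, so as a signed 16-bit value this is 0x8535 − 2^16 = -31435.

-31435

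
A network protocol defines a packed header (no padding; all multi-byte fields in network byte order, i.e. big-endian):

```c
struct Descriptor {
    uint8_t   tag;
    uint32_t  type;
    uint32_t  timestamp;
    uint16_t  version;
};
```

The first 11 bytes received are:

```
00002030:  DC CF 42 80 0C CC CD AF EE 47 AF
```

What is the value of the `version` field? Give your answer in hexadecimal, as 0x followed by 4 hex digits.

`version` follows `tag` (1 B), `type` (4 B), `timestamp` (4 B), so it starts at offset 1 + 4 + 4 = 9 and occupies 2 bytes.
Bytes at offsets 9..10: 47 AF.
Big-endian stores the most-significant byte at the lowest address.
The bytes are already most-significant first: 0x47AF.

0x47AF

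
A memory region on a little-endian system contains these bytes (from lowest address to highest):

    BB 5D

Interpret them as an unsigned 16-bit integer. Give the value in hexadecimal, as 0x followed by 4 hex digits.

In little-endian order the low byte comes first in memory.
Reassemble most-significant byte first: 5D BB → 0x5DBB.

0x5DBB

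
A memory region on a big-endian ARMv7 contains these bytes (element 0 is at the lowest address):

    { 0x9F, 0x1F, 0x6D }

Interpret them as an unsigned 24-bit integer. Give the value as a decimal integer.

Big-endian stores the most-significant byte at the lowest address.
The bytes are already most-significant first: 0x9F1F6D.
0x9F1F6D = 10428269.

10428269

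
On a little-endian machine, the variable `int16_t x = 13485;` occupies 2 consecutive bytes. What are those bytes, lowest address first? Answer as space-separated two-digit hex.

13485 in hexadecimal, padded to 16 bits, is 0x34AD.
Split into bytes (most-significant first): 34 AD.
In little-endian order the low byte comes first in memory.
So at ascending addresses the bytes are AD 34.

AD 34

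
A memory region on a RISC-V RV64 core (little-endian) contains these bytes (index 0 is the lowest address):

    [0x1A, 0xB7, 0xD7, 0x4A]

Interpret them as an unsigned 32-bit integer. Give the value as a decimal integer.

Little-endian stores the least-significant byte at the lowest address.
Reassemble most-significant byte first: 4A D7 B7 1A → 0x4AD7B71A.
0x4AD7B71A = 1255651098.

1255651098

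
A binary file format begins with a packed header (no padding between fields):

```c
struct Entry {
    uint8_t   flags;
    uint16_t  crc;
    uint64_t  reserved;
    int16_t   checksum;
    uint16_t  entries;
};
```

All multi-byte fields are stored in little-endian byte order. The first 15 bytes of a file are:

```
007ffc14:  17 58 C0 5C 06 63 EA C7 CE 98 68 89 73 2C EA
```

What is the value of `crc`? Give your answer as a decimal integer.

`crc` follows `flags` (1 byte), so it starts at byte offset 1 and occupies 2 bytes.
Bytes at offsets 1..2: 58 C0.
Little-endian: lowest address holds the least-significant byte.
Reassemble most-significant byte first: C0 58 → 0xC058.
0xC058 = 49240.

49240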